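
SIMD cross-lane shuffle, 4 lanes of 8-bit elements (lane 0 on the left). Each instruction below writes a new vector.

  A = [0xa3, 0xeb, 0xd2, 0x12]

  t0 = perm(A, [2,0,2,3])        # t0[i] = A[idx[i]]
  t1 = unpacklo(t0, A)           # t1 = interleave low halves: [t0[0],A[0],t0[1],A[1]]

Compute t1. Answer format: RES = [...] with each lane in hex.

RES = [0xd2, 0xa3, 0xa3, 0xeb]

t0 = [0xd2, 0xa3, 0xd2, 0x12]
t1 = [0xd2, 0xa3, 0xa3, 0xeb]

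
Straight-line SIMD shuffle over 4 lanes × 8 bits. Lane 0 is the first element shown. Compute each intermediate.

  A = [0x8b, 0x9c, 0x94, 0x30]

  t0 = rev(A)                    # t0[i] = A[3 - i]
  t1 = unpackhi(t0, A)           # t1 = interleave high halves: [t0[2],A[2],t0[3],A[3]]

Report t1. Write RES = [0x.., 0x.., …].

RES = [0x9c, 0x94, 0x8b, 0x30]

→ t0 |30|94|9c|8b|
→ t1 |9c|94|8b|30|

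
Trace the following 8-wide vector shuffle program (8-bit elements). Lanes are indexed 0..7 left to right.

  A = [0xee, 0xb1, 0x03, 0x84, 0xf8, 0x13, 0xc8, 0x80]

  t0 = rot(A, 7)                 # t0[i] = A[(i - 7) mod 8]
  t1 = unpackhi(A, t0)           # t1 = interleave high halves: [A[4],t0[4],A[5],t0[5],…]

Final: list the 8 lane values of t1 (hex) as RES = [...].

→ t0 |b1|03|84|f8|13|c8|80|ee|
→ t1 |f8|13|13|c8|c8|80|80|ee|

RES = [0xf8, 0x13, 0x13, 0xc8, 0xc8, 0x80, 0x80, 0xee]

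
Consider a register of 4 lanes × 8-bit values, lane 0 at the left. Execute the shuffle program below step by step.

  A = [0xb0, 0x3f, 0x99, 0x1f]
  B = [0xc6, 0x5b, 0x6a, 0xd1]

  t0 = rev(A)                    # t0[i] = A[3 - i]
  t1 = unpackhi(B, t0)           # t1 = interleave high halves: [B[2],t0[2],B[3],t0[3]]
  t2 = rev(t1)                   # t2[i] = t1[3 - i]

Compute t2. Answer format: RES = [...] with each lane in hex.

RES = [ 0xb0  0xd1  0x3f  0x6a ]

t0 = [0x1f, 0x99, 0x3f, 0xb0]
t1 = [0x6a, 0x3f, 0xd1, 0xb0]
t2 = [0xb0, 0xd1, 0x3f, 0x6a]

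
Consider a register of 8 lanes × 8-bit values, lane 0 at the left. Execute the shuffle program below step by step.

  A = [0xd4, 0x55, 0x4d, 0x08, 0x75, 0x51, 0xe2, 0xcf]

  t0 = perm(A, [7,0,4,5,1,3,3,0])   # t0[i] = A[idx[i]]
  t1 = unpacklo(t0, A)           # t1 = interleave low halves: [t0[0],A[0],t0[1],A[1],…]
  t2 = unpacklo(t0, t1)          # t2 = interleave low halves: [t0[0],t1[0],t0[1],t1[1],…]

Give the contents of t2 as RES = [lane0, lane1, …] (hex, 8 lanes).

RES = [0xcf, 0xcf, 0xd4, 0xd4, 0x75, 0xd4, 0x51, 0x55]

→ t0 |cf|d4|75|51|55|08|08|d4|
→ t1 |cf|d4|d4|55|75|4d|51|08|
→ t2 |cf|cf|d4|d4|75|d4|51|55|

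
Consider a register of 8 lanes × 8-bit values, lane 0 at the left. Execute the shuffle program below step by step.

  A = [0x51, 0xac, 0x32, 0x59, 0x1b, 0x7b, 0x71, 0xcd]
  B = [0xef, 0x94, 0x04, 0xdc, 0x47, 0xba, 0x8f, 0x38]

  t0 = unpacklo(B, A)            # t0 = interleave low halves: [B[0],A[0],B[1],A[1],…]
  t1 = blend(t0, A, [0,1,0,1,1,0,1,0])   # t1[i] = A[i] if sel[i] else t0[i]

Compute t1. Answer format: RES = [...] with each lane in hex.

→ t0 |ef|51|94|ac|04|32|dc|59|
→ t1 |ef|ac|94|59|1b|32|71|59|

RES = [ 0xef  0xac  0x94  0x59  0x1b  0x32  0x71  0x59 ]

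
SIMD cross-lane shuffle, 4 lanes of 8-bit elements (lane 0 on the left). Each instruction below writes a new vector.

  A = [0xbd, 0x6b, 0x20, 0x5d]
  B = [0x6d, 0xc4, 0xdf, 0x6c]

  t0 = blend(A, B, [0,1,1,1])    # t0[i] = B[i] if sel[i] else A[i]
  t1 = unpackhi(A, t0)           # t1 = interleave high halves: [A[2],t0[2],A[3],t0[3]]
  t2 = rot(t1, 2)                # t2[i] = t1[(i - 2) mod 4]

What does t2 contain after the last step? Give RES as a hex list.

t0 = [0xbd, 0xc4, 0xdf, 0x6c]
t1 = [0x20, 0xdf, 0x5d, 0x6c]
t2 = [0x5d, 0x6c, 0x20, 0xdf]

RES = [ 0x5d  0x6c  0x20  0xdf ]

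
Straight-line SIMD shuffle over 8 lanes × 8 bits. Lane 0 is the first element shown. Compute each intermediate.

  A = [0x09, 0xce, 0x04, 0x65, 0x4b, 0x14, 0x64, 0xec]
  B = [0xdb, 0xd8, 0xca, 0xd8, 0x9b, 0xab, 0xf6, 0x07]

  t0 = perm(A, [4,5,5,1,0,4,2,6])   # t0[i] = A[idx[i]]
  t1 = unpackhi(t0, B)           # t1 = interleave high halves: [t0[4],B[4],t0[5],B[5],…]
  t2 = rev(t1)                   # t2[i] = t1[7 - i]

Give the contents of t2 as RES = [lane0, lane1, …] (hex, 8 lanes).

RES = [ 0x07  0x64  0xf6  0x04  0xab  0x4b  0x9b  0x09 ]

t0 = [0x4b, 0x14, 0x14, 0xce, 0x09, 0x4b, 0x04, 0x64]
t1 = [0x09, 0x9b, 0x4b, 0xab, 0x04, 0xf6, 0x64, 0x07]
t2 = [0x07, 0x64, 0xf6, 0x04, 0xab, 0x4b, 0x9b, 0x09]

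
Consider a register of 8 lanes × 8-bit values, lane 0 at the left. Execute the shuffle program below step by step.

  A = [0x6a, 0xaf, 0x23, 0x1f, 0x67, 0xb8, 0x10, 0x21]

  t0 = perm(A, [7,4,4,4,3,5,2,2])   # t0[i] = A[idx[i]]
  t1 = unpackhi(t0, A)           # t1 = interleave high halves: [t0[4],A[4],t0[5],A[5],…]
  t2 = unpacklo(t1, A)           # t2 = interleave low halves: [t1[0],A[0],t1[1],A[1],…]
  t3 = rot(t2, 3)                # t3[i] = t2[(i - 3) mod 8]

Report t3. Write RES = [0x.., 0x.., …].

  t0: 21 67 67 67 1f b8 23 23
  t1: 1f 67 b8 b8 23 10 23 21
  t2: 1f 6a 67 af b8 23 b8 1f
  t3: 23 b8 1f 1f 6a 67 af b8

RES = [ 0x23  0xb8  0x1f  0x1f  0x6a  0x67  0xaf  0xb8 ]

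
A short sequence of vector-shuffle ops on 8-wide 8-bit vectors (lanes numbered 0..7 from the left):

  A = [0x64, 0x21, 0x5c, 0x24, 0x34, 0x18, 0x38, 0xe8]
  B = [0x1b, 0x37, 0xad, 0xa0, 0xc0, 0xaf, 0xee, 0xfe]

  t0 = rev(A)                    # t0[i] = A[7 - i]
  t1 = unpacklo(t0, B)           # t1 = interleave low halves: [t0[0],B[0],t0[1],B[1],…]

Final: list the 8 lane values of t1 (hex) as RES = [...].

RES = [ 0xe8  0x1b  0x38  0x37  0x18  0xad  0x34  0xa0 ]

t0 = [0xe8, 0x38, 0x18, 0x34, 0x24, 0x5c, 0x21, 0x64]
t1 = [0xe8, 0x1b, 0x38, 0x37, 0x18, 0xad, 0x34, 0xa0]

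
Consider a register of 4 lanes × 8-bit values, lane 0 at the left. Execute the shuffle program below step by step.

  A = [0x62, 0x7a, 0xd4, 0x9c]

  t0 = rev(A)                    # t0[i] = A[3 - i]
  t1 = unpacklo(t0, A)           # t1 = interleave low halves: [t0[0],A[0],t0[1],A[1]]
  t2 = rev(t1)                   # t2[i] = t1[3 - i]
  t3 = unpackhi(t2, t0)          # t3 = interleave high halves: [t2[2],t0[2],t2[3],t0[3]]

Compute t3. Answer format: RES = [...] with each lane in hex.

t0 = [0x9c, 0xd4, 0x7a, 0x62]
t1 = [0x9c, 0x62, 0xd4, 0x7a]
t2 = [0x7a, 0xd4, 0x62, 0x9c]
t3 = [0x62, 0x7a, 0x9c, 0x62]

RES = [ 0x62  0x7a  0x9c  0x62 ]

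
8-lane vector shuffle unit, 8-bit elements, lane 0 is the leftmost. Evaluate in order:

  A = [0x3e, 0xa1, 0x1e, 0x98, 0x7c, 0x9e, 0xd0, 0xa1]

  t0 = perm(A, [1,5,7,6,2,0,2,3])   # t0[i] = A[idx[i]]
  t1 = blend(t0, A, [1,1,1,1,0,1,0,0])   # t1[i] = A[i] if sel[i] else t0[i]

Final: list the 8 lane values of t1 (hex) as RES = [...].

RES = [ 0x3e  0xa1  0x1e  0x98  0x1e  0x9e  0x1e  0x98 ]

  t0: a1 9e a1 d0 1e 3e 1e 98
  t1: 3e a1 1e 98 1e 9e 1e 98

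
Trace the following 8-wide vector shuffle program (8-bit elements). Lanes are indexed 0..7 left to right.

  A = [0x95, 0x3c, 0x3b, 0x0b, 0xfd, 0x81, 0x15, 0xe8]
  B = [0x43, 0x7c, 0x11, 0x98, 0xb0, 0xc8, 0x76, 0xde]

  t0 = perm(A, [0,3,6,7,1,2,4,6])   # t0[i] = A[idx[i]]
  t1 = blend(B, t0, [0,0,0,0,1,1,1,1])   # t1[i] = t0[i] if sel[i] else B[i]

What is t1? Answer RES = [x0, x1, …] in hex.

  t0: 95 0b 15 e8 3c 3b fd 15
  t1: 43 7c 11 98 3c 3b fd 15

RES = [0x43, 0x7c, 0x11, 0x98, 0x3c, 0x3b, 0xfd, 0x15]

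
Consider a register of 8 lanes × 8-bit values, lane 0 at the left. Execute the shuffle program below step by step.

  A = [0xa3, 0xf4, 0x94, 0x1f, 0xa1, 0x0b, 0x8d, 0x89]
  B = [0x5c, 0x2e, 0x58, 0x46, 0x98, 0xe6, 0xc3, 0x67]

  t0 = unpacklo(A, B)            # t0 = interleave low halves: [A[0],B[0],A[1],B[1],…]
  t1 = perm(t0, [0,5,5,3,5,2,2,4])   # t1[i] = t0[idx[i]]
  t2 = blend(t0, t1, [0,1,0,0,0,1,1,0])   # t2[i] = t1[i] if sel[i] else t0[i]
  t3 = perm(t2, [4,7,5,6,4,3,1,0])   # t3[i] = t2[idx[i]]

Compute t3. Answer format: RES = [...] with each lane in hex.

RES = [0x94, 0x46, 0xf4, 0xf4, 0x94, 0x2e, 0x58, 0xa3]

  t0: a3 5c f4 2e 94 58 1f 46
  t1: a3 58 58 2e 58 f4 f4 94
  t2: a3 58 f4 2e 94 f4 f4 46
  t3: 94 46 f4 f4 94 2e 58 a3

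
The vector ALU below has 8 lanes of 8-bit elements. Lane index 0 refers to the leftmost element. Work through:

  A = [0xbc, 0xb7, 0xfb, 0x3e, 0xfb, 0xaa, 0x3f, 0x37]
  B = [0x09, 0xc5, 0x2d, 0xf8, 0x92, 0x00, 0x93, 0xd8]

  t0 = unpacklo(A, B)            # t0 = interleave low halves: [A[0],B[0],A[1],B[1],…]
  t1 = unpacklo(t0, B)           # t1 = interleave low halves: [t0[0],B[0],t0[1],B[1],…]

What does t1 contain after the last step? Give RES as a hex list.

  t0: bc 09 b7 c5 fb 2d 3e f8
  t1: bc 09 09 c5 b7 2d c5 f8

RES = [0xbc, 0x09, 0x09, 0xc5, 0xb7, 0x2d, 0xc5, 0xf8]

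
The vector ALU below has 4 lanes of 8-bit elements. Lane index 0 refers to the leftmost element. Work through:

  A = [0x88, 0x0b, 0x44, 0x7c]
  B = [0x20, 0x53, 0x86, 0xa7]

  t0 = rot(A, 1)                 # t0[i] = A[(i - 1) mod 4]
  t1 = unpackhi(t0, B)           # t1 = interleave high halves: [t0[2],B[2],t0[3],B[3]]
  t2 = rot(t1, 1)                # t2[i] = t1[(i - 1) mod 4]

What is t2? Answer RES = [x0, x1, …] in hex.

→ t0 |7c|88|0b|44|
→ t1 |0b|86|44|a7|
→ t2 |a7|0b|86|44|

RES = [0xa7, 0x0b, 0x86, 0x44]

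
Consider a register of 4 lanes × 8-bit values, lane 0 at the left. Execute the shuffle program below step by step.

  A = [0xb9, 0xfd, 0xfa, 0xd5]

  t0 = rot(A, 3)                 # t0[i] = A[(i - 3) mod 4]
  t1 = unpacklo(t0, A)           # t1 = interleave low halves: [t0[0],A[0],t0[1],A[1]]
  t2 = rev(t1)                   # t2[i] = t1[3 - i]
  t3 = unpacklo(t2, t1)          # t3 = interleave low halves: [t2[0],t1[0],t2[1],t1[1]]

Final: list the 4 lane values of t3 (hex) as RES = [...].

t0 = [0xfd, 0xfa, 0xd5, 0xb9]
t1 = [0xfd, 0xb9, 0xfa, 0xfd]
t2 = [0xfd, 0xfa, 0xb9, 0xfd]
t3 = [0xfd, 0xfd, 0xfa, 0xb9]

RES = [0xfd, 0xfd, 0xfa, 0xb9]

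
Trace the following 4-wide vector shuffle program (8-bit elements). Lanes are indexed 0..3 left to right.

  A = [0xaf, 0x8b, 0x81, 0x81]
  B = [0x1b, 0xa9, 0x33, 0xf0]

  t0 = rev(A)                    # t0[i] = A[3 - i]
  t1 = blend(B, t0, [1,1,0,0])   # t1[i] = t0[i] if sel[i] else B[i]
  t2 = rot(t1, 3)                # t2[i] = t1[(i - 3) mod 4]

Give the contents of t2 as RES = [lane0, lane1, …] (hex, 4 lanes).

t0 = [0x81, 0x81, 0x8b, 0xaf]
t1 = [0x81, 0x81, 0x33, 0xf0]
t2 = [0x81, 0x33, 0xf0, 0x81]

RES = [0x81, 0x33, 0xf0, 0x81]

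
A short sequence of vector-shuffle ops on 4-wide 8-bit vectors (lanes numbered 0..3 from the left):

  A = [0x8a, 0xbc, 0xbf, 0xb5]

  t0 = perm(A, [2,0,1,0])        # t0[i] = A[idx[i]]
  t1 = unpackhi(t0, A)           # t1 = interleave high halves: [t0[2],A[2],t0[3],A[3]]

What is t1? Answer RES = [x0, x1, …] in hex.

RES = [0xbc, 0xbf, 0x8a, 0xb5]

t0 = [0xbf, 0x8a, 0xbc, 0x8a]
t1 = [0xbc, 0xbf, 0x8a, 0xb5]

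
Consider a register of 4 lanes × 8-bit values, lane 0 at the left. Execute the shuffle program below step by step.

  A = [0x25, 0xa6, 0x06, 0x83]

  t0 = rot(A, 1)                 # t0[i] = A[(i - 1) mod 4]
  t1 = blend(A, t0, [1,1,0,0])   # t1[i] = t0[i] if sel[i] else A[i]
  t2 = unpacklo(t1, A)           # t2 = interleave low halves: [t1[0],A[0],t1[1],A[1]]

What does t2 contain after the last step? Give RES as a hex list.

t0 = [0x83, 0x25, 0xa6, 0x06]
t1 = [0x83, 0x25, 0x06, 0x83]
t2 = [0x83, 0x25, 0x25, 0xa6]

RES = [0x83, 0x25, 0x25, 0xa6]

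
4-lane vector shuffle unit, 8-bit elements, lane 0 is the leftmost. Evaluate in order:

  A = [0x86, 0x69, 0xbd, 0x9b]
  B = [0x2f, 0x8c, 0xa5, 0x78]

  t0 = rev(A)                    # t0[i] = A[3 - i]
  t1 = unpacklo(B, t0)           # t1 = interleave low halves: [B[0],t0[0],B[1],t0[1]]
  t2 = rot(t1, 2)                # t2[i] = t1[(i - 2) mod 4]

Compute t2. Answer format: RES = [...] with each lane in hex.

RES = [ 0x8c  0xbd  0x2f  0x9b ]

  t0: 9b bd 69 86
  t1: 2f 9b 8c bd
  t2: 8c bd 2f 9b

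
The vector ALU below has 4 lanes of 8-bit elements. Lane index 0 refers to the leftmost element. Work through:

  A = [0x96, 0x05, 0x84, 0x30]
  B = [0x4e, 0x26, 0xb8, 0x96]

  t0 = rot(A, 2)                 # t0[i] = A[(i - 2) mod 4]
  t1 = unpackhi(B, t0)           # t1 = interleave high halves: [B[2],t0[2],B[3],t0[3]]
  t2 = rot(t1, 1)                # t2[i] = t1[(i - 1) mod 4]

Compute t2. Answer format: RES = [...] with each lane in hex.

t0 = [0x84, 0x30, 0x96, 0x05]
t1 = [0xb8, 0x96, 0x96, 0x05]
t2 = [0x05, 0xb8, 0x96, 0x96]

RES = [ 0x05  0xb8  0x96  0x96 ]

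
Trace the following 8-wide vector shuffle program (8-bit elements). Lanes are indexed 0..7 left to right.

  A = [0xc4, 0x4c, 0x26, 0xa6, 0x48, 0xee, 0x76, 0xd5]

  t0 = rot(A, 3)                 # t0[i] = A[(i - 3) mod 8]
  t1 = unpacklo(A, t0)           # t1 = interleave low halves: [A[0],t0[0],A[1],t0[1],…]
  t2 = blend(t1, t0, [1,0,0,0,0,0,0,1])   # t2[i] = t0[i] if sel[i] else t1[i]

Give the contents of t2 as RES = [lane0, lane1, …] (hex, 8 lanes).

RES = [ 0xee  0xee  0x4c  0x76  0x26  0xd5  0xa6  0x48 ]

→ t0 |ee|76|d5|c4|4c|26|a6|48|
→ t1 |c4|ee|4c|76|26|d5|a6|c4|
→ t2 |ee|ee|4c|76|26|d5|a6|48|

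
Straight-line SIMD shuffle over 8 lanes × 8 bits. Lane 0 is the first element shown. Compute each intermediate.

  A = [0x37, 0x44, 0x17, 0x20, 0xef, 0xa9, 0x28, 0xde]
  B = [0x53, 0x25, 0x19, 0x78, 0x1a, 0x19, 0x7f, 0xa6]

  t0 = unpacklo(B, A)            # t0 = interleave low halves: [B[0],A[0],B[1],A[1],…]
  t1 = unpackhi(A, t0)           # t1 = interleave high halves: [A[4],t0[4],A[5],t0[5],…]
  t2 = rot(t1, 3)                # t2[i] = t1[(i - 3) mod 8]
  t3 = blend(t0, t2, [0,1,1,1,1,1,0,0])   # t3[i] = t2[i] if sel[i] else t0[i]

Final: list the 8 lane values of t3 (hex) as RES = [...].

→ t0 |53|37|25|44|19|17|78|20|
→ t1 |ef|19|a9|17|28|78|de|20|
→ t2 |78|de|20|ef|19|a9|17|28|
→ t3 |53|de|20|ef|19|a9|78|20|

RES = [0x53, 0xde, 0x20, 0xef, 0x19, 0xa9, 0x78, 0x20]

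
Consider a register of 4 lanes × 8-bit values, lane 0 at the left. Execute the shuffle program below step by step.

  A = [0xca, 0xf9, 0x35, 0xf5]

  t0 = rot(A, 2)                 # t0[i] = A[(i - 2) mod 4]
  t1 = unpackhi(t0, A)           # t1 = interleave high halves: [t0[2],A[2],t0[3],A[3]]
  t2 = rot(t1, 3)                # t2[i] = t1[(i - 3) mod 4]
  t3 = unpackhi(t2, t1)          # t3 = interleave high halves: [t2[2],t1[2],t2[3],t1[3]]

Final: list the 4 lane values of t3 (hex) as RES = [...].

t0 = [0x35, 0xf5, 0xca, 0xf9]
t1 = [0xca, 0x35, 0xf9, 0xf5]
t2 = [0x35, 0xf9, 0xf5, 0xca]
t3 = [0xf5, 0xf9, 0xca, 0xf5]

RES = [ 0xf5  0xf9  0xca  0xf5 ]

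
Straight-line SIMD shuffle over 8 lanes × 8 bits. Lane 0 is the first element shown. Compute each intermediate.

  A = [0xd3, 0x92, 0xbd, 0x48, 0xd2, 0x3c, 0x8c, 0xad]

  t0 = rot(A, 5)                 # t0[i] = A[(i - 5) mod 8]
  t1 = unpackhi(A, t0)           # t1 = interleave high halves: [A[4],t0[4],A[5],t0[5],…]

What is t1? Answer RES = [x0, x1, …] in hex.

RES = [0xd2, 0xad, 0x3c, 0xd3, 0x8c, 0x92, 0xad, 0xbd]

t0 = [0x48, 0xd2, 0x3c, 0x8c, 0xad, 0xd3, 0x92, 0xbd]
t1 = [0xd2, 0xad, 0x3c, 0xd3, 0x8c, 0x92, 0xad, 0xbd]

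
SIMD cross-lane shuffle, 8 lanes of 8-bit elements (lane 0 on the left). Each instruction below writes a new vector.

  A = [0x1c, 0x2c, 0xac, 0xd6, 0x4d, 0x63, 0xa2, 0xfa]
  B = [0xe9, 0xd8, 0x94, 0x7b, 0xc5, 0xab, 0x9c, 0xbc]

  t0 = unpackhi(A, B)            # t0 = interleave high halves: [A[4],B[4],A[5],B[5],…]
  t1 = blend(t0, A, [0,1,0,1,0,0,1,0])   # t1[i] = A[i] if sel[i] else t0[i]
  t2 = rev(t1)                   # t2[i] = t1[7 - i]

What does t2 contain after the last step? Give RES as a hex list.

  t0: 4d c5 63 ab a2 9c fa bc
  t1: 4d 2c 63 d6 a2 9c a2 bc
  t2: bc a2 9c a2 d6 63 2c 4d

RES = [0xbc, 0xa2, 0x9c, 0xa2, 0xd6, 0x63, 0x2c, 0x4d]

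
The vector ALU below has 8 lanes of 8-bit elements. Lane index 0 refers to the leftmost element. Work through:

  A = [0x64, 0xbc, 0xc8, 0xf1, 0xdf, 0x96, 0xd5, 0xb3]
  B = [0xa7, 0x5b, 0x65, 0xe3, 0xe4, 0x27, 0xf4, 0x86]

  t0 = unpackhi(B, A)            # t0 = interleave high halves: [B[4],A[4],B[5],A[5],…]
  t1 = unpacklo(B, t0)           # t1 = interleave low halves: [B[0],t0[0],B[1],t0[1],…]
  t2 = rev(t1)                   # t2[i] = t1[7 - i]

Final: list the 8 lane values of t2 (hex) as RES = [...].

RES = [0x96, 0xe3, 0x27, 0x65, 0xdf, 0x5b, 0xe4, 0xa7]

  t0: e4 df 27 96 f4 d5 86 b3
  t1: a7 e4 5b df 65 27 e3 96
  t2: 96 e3 27 65 df 5b e4 a7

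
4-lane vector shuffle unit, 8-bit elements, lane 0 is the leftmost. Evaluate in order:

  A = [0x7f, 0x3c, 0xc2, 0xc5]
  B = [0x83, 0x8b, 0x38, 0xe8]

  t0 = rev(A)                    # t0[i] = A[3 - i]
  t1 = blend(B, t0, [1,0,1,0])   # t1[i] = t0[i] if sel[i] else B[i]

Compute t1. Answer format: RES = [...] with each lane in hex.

  t0: c5 c2 3c 7f
  t1: c5 8b 3c e8

RES = [ 0xc5  0x8b  0x3c  0xe8 ]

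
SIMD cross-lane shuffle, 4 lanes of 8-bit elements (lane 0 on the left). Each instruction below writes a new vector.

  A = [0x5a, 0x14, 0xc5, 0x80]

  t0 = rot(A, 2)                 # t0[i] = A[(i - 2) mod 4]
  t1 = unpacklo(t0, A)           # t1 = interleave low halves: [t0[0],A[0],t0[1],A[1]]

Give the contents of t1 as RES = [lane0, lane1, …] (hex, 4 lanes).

→ t0 |c5|80|5a|14|
→ t1 |c5|5a|80|14|

RES = [ 0xc5  0x5a  0x80  0x14 ]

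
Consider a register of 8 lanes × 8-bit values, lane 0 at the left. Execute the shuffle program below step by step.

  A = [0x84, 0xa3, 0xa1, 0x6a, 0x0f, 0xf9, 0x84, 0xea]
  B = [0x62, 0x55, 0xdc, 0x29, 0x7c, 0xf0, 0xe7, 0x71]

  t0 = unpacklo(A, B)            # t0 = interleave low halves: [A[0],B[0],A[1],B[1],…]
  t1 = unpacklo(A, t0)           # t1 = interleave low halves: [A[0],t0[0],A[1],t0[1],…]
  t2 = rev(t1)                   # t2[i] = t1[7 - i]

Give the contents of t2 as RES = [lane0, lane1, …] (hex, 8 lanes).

RES = [ 0x55  0x6a  0xa3  0xa1  0x62  0xa3  0x84  0x84 ]

→ t0 |84|62|a3|55|a1|dc|6a|29|
→ t1 |84|84|a3|62|a1|a3|6a|55|
→ t2 |55|6a|a3|a1|62|a3|84|84|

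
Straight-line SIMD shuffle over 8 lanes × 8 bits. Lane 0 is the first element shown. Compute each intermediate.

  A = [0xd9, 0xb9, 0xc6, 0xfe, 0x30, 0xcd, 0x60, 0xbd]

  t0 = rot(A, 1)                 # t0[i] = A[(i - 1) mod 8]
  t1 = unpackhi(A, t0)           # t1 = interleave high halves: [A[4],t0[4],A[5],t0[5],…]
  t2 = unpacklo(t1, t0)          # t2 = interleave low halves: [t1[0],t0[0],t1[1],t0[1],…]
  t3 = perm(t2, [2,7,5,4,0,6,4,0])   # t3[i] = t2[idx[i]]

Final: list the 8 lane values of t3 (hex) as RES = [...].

RES = [0xfe, 0xc6, 0xb9, 0xcd, 0x30, 0x30, 0xcd, 0x30]

→ t0 |bd|d9|b9|c6|fe|30|cd|60|
→ t1 |30|fe|cd|30|60|cd|bd|60|
→ t2 |30|bd|fe|d9|cd|b9|30|c6|
→ t3 |fe|c6|b9|cd|30|30|cd|30|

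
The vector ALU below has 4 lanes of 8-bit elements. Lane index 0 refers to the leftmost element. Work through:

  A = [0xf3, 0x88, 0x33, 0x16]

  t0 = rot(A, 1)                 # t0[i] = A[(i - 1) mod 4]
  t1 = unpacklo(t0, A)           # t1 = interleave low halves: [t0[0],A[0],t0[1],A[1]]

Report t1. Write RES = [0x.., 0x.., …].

t0 = [0x16, 0xf3, 0x88, 0x33]
t1 = [0x16, 0xf3, 0xf3, 0x88]

RES = [ 0x16  0xf3  0xf3  0x88 ]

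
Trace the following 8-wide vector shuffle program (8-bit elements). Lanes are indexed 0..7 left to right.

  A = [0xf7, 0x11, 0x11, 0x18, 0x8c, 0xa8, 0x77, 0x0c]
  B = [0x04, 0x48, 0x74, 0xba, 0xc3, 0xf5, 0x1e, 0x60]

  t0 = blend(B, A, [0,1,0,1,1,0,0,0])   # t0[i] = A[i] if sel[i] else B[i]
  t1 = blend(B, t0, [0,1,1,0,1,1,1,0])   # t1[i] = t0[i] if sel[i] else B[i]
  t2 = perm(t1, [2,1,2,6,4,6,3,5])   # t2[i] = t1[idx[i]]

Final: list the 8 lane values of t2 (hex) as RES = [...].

RES = [ 0x74  0x11  0x74  0x1e  0x8c  0x1e  0xba  0xf5 ]

t0 = [0x04, 0x11, 0x74, 0x18, 0x8c, 0xf5, 0x1e, 0x60]
t1 = [0x04, 0x11, 0x74, 0xba, 0x8c, 0xf5, 0x1e, 0x60]
t2 = [0x74, 0x11, 0x74, 0x1e, 0x8c, 0x1e, 0xba, 0xf5]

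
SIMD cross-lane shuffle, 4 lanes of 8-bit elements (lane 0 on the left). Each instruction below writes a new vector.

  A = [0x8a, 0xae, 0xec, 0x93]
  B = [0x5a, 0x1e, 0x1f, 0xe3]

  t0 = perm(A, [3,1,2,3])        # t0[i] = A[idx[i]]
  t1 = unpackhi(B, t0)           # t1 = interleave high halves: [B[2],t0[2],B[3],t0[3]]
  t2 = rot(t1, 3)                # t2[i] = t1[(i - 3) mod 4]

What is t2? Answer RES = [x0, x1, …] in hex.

RES = [ 0xec  0xe3  0x93  0x1f ]

t0 = [0x93, 0xae, 0xec, 0x93]
t1 = [0x1f, 0xec, 0xe3, 0x93]
t2 = [0xec, 0xe3, 0x93, 0x1f]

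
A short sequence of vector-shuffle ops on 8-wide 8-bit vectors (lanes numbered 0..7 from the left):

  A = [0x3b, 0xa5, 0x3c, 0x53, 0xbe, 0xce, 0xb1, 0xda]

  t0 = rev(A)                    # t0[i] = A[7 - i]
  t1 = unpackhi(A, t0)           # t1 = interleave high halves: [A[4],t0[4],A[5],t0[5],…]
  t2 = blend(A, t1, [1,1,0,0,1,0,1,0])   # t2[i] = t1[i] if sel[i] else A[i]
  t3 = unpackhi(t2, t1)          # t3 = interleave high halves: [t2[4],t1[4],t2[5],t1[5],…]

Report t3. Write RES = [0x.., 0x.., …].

RES = [0xb1, 0xb1, 0xce, 0xa5, 0xda, 0xda, 0xda, 0x3b]

  t0: da b1 ce be 53 3c a5 3b
  t1: be 53 ce 3c b1 a5 da 3b
  t2: be 53 3c 53 b1 ce da da
  t3: b1 b1 ce a5 da da da 3b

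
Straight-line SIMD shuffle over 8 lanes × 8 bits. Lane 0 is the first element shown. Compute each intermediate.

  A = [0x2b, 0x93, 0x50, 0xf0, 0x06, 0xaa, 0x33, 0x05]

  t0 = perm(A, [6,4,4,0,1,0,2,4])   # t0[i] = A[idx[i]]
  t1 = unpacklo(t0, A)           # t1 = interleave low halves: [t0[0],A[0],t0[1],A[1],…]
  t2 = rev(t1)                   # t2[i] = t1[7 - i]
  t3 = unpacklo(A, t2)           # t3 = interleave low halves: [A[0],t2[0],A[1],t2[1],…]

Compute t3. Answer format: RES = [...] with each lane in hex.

→ t0 |33|06|06|2b|93|2b|50|06|
→ t1 |33|2b|06|93|06|50|2b|f0|
→ t2 |f0|2b|50|06|93|06|2b|33|
→ t3 |2b|f0|93|2b|50|50|f0|06|

RES = [ 0x2b  0xf0  0x93  0x2b  0x50  0x50  0xf0  0x06 ]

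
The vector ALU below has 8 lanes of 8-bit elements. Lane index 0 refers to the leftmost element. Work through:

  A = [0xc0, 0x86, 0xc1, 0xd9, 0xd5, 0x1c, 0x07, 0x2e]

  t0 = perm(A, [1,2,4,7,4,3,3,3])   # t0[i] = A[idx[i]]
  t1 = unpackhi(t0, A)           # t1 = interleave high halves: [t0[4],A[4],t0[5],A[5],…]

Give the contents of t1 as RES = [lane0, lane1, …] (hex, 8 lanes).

→ t0 |86|c1|d5|2e|d5|d9|d9|d9|
→ t1 |d5|d5|d9|1c|d9|07|d9|2e|

RES = [ 0xd5  0xd5  0xd9  0x1c  0xd9  0x07  0xd9  0x2e ]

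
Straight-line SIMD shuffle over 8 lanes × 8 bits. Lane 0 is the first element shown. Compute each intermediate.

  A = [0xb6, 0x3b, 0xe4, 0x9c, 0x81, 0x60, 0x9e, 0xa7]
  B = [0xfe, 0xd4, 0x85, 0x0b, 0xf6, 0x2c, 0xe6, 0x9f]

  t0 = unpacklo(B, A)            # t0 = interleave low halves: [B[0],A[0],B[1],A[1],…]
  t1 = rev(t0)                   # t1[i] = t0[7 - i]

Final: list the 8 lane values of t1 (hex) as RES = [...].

  t0: fe b6 d4 3b 85 e4 0b 9c
  t1: 9c 0b e4 85 3b d4 b6 fe

RES = [0x9c, 0x0b, 0xe4, 0x85, 0x3b, 0xd4, 0xb6, 0xfe]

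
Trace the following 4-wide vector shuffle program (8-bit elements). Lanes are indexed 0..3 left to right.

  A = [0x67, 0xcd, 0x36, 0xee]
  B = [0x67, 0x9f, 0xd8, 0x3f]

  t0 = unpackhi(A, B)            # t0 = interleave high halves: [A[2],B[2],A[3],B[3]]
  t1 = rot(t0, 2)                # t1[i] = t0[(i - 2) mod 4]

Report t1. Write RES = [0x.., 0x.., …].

  t0: 36 d8 ee 3f
  t1: ee 3f 36 d8

RES = [0xee, 0x3f, 0x36, 0xd8]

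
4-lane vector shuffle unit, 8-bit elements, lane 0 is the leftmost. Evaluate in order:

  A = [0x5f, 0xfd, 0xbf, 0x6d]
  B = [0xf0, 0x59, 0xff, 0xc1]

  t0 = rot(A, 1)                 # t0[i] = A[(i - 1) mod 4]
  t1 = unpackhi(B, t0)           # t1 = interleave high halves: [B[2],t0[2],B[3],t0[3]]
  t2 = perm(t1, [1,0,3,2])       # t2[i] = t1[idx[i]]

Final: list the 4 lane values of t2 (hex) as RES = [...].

→ t0 |6d|5f|fd|bf|
→ t1 |ff|fd|c1|bf|
→ t2 |fd|ff|bf|c1|

RES = [0xfd, 0xff, 0xbf, 0xc1]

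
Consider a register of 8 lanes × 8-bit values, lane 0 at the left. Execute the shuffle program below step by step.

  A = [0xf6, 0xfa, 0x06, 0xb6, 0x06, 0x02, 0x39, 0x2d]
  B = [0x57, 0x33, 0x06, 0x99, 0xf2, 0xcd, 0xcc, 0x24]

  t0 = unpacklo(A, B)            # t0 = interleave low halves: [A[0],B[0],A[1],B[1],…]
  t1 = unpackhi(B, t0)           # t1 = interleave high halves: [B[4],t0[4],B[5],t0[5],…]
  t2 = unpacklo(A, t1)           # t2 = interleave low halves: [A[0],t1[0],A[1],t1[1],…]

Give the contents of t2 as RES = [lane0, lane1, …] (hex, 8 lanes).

  t0: f6 57 fa 33 06 06 b6 99
  t1: f2 06 cd 06 cc b6 24 99
  t2: f6 f2 fa 06 06 cd b6 06

RES = [ 0xf6  0xf2  0xfa  0x06  0x06  0xcd  0xb6  0x06 ]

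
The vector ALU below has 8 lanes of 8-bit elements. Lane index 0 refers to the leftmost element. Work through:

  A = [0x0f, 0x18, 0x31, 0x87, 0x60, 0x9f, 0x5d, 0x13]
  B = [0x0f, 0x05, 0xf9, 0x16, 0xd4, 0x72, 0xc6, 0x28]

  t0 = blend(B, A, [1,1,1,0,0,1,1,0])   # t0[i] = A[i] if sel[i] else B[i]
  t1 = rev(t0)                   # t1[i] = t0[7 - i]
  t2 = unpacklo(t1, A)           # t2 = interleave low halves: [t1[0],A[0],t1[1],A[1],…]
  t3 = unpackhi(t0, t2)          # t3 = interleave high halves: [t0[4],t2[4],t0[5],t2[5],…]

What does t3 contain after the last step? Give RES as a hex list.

→ t0 |0f|18|31|16|d4|9f|5d|28|
→ t1 |28|5d|9f|d4|16|31|18|0f|
→ t2 |28|0f|5d|18|9f|31|d4|87|
→ t3 |d4|9f|9f|31|5d|d4|28|87|

RES = [0xd4, 0x9f, 0x9f, 0x31, 0x5d, 0xd4, 0x28, 0x87]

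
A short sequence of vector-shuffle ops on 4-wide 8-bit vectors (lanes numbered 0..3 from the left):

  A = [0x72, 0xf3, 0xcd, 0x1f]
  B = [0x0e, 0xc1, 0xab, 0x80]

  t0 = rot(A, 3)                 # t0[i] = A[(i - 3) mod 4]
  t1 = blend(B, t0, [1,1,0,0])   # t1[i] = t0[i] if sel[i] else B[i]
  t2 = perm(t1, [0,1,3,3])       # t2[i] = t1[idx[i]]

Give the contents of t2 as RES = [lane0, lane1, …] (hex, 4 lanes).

RES = [ 0xf3  0xcd  0x80  0x80 ]

  t0: f3 cd 1f 72
  t1: f3 cd ab 80
  t2: f3 cd 80 80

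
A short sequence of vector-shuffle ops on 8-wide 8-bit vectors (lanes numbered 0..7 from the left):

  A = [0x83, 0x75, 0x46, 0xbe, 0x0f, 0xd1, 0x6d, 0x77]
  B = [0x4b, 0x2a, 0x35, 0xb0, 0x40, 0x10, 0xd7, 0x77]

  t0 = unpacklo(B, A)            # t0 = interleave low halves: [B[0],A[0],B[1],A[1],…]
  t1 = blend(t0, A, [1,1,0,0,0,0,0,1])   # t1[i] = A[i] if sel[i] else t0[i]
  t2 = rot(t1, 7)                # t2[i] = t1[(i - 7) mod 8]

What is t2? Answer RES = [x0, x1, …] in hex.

RES = [0x75, 0x2a, 0x75, 0x35, 0x46, 0xb0, 0x77, 0x83]

t0 = [0x4b, 0x83, 0x2a, 0x75, 0x35, 0x46, 0xb0, 0xbe]
t1 = [0x83, 0x75, 0x2a, 0x75, 0x35, 0x46, 0xb0, 0x77]
t2 = [0x75, 0x2a, 0x75, 0x35, 0x46, 0xb0, 0x77, 0x83]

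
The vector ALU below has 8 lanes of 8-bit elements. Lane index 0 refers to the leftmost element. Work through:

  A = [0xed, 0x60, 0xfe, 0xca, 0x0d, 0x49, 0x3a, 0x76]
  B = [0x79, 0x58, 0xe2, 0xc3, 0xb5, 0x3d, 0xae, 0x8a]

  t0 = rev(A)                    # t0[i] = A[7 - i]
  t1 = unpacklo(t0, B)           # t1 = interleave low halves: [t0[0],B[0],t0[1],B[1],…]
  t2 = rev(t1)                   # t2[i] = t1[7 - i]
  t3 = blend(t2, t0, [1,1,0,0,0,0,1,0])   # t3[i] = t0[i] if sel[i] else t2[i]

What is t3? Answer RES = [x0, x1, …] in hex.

t0 = [0x76, 0x3a, 0x49, 0x0d, 0xca, 0xfe, 0x60, 0xed]
t1 = [0x76, 0x79, 0x3a, 0x58, 0x49, 0xe2, 0x0d, 0xc3]
t2 = [0xc3, 0x0d, 0xe2, 0x49, 0x58, 0x3a, 0x79, 0x76]
t3 = [0x76, 0x3a, 0xe2, 0x49, 0x58, 0x3a, 0x60, 0x76]

RES = [ 0x76  0x3a  0xe2  0x49  0x58  0x3a  0x60  0x76 ]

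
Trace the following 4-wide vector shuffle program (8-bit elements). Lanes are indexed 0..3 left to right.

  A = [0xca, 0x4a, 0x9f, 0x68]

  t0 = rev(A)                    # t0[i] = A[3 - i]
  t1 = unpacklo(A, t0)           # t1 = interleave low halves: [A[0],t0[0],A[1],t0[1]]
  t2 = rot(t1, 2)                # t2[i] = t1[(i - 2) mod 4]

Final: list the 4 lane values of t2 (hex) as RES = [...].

t0 = [0x68, 0x9f, 0x4a, 0xca]
t1 = [0xca, 0x68, 0x4a, 0x9f]
t2 = [0x4a, 0x9f, 0xca, 0x68]

RES = [ 0x4a  0x9f  0xca  0x68 ]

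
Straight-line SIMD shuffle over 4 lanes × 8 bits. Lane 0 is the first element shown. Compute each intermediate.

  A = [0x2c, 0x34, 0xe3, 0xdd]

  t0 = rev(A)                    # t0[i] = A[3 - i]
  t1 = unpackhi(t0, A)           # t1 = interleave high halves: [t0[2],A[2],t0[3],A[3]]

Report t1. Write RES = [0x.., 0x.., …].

RES = [0x34, 0xe3, 0x2c, 0xdd]

→ t0 |dd|e3|34|2c|
→ t1 |34|e3|2c|dd|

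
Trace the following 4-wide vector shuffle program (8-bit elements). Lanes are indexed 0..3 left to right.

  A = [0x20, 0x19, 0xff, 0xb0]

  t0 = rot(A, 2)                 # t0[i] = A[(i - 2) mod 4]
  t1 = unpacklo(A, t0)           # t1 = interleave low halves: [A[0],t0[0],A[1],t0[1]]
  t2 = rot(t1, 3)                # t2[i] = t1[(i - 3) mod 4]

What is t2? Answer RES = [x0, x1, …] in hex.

  t0: ff b0 20 19
  t1: 20 ff 19 b0
  t2: ff 19 b0 20

RES = [0xff, 0x19, 0xb0, 0x20]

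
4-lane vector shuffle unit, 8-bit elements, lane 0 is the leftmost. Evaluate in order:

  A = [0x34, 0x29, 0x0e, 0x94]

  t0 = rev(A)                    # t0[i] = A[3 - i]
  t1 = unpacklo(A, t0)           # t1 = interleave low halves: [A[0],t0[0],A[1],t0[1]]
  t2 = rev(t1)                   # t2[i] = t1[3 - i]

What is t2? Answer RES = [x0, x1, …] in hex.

t0 = [0x94, 0x0e, 0x29, 0x34]
t1 = [0x34, 0x94, 0x29, 0x0e]
t2 = [0x0e, 0x29, 0x94, 0x34]

RES = [0x0e, 0x29, 0x94, 0x34]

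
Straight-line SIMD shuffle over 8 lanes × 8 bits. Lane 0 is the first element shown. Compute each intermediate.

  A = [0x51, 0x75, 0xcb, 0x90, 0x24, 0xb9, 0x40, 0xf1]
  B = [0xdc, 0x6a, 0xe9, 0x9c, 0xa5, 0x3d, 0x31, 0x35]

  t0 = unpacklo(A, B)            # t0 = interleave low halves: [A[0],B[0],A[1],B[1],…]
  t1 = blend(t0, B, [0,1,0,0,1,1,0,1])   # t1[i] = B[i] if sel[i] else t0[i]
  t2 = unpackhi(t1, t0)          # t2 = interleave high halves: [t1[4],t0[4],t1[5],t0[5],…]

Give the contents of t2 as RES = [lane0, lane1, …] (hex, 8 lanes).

RES = [ 0xa5  0xcb  0x3d  0xe9  0x90  0x90  0x35  0x9c ]

→ t0 |51|dc|75|6a|cb|e9|90|9c|
→ t1 |51|6a|75|6a|a5|3d|90|35|
→ t2 |a5|cb|3d|e9|90|90|35|9c|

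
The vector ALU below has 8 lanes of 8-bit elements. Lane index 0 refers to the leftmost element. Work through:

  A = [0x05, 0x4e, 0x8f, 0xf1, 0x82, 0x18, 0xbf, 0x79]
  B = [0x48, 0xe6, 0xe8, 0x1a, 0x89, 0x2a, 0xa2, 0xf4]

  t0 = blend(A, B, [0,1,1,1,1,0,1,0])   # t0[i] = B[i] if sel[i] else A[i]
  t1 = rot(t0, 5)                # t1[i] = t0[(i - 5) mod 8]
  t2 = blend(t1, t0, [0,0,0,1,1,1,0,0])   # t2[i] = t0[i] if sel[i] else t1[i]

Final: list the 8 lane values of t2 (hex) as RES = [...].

  t0: 05 e6 e8 1a 89 18 a2 79
  t1: 1a 89 18 a2 79 05 e6 e8
  t2: 1a 89 18 1a 89 18 e6 e8

RES = [ 0x1a  0x89  0x18  0x1a  0x89  0x18  0xe6  0xe8 ]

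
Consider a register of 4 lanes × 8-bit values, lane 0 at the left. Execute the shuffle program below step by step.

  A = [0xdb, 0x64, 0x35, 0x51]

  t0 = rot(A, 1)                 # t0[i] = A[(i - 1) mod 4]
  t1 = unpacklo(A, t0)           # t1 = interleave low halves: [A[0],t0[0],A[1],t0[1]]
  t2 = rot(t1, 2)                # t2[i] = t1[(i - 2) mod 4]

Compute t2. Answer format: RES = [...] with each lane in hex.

  t0: 51 db 64 35
  t1: db 51 64 db
  t2: 64 db db 51

RES = [ 0x64  0xdb  0xdb  0x51 ]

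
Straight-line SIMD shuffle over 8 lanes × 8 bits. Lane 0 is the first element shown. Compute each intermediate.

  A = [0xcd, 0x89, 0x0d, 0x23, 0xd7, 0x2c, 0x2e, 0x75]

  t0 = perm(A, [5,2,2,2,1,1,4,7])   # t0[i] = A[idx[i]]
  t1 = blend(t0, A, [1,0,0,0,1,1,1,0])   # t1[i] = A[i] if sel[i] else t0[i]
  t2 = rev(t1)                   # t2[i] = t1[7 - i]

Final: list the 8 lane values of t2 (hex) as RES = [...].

→ t0 |2c|0d|0d|0d|89|89|d7|75|
→ t1 |cd|0d|0d|0d|d7|2c|2e|75|
→ t2 |75|2e|2c|d7|0d|0d|0d|cd|

RES = [0x75, 0x2e, 0x2c, 0xd7, 0x0d, 0x0d, 0x0d, 0xcd]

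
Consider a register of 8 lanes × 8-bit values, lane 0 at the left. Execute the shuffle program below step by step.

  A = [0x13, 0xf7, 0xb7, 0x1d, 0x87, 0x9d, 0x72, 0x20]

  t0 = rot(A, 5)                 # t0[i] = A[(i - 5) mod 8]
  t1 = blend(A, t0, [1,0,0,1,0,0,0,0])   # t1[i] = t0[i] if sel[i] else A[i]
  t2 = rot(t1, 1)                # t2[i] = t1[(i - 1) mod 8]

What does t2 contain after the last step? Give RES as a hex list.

RES = [0x20, 0x1d, 0xf7, 0xb7, 0x72, 0x87, 0x9d, 0x72]

→ t0 |1d|87|9d|72|20|13|f7|b7|
→ t1 |1d|f7|b7|72|87|9d|72|20|
→ t2 |20|1d|f7|b7|72|87|9d|72|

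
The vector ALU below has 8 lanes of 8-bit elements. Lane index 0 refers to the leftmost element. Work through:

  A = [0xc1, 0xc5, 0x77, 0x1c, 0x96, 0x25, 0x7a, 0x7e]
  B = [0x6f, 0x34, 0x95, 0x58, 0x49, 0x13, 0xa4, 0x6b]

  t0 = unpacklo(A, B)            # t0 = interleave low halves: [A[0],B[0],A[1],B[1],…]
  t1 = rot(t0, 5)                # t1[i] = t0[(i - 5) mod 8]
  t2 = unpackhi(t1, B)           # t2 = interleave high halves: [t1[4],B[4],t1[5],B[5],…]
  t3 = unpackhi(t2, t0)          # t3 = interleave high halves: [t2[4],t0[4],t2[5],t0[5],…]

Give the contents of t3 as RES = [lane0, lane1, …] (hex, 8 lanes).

RES = [ 0x6f  0x77  0xa4  0x95  0xc5  0x1c  0x6b  0x58 ]

→ t0 |c1|6f|c5|34|77|95|1c|58|
→ t1 |34|77|95|1c|58|c1|6f|c5|
→ t2 |58|49|c1|13|6f|a4|c5|6b|
→ t3 |6f|77|a4|95|c5|1c|6b|58|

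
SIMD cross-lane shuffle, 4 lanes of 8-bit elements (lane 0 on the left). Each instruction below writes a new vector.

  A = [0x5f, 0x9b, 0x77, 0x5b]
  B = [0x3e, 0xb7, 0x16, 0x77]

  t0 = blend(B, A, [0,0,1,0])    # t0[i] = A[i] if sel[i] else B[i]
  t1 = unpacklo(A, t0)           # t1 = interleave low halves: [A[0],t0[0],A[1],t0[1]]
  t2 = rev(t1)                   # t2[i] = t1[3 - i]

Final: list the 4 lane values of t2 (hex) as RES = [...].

RES = [0xb7, 0x9b, 0x3e, 0x5f]

t0 = [0x3e, 0xb7, 0x77, 0x77]
t1 = [0x5f, 0x3e, 0x9b, 0xb7]
t2 = [0xb7, 0x9b, 0x3e, 0x5f]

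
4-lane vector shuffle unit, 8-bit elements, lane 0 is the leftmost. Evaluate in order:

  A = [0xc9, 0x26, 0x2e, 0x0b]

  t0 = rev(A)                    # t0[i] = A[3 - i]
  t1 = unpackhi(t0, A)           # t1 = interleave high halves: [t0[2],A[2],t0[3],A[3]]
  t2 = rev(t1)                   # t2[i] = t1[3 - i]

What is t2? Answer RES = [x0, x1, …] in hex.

t0 = [0x0b, 0x2e, 0x26, 0xc9]
t1 = [0x26, 0x2e, 0xc9, 0x0b]
t2 = [0x0b, 0xc9, 0x2e, 0x26]

RES = [0x0b, 0xc9, 0x2e, 0x26]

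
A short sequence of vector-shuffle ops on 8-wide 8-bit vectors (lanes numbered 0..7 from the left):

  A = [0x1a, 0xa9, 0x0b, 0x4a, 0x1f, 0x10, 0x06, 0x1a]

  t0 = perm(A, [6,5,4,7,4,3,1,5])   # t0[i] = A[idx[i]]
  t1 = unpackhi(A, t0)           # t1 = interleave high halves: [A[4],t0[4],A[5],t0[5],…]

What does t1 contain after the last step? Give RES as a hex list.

RES = [0x1f, 0x1f, 0x10, 0x4a, 0x06, 0xa9, 0x1a, 0x10]

→ t0 |06|10|1f|1a|1f|4a|a9|10|
→ t1 |1f|1f|10|4a|06|a9|1a|10|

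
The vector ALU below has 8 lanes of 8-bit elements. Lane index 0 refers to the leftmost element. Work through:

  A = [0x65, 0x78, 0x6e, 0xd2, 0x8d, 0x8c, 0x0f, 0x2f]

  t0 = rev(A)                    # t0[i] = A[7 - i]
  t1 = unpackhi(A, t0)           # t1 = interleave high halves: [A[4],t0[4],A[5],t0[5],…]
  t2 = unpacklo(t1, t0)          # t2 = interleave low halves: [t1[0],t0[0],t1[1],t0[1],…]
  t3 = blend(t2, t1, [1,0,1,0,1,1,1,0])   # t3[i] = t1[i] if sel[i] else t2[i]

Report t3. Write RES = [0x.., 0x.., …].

  t0: 2f 0f 8c 8d d2 6e 78 65
  t1: 8d d2 8c 6e 0f 78 2f 65
  t2: 8d 2f d2 0f 8c 8c 6e 8d
  t3: 8d 2f 8c 0f 0f 78 2f 8d

RES = [0x8d, 0x2f, 0x8c, 0x0f, 0x0f, 0x78, 0x2f, 0x8d]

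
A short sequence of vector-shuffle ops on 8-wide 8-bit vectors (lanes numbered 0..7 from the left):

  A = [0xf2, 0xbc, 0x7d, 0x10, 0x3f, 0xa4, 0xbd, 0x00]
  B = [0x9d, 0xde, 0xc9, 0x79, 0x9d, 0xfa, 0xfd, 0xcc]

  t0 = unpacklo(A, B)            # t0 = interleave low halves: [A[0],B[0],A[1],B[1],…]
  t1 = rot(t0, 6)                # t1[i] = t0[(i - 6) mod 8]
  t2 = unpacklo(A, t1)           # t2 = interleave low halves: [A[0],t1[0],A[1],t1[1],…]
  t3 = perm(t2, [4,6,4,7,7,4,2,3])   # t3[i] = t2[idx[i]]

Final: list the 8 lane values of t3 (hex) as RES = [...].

→ t0 |f2|9d|bc|de|7d|c9|10|79|
→ t1 |bc|de|7d|c9|10|79|f2|9d|
→ t2 |f2|bc|bc|de|7d|7d|10|c9|
→ t3 |7d|10|7d|c9|c9|7d|bc|de|

RES = [0x7d, 0x10, 0x7d, 0xc9, 0xc9, 0x7d, 0xbc, 0xde]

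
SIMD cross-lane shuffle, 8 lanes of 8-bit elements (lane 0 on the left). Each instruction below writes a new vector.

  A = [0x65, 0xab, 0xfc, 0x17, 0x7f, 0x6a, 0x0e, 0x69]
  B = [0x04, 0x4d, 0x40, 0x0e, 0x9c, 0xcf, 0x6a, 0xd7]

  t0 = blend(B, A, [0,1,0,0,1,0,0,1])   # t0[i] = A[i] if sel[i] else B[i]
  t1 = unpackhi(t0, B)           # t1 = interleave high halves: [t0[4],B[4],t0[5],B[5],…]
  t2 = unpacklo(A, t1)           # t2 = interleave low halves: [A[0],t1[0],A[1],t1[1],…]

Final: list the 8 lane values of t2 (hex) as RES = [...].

RES = [0x65, 0x7f, 0xab, 0x9c, 0xfc, 0xcf, 0x17, 0xcf]

→ t0 |04|ab|40|0e|7f|cf|6a|69|
→ t1 |7f|9c|cf|cf|6a|6a|69|d7|
→ t2 |65|7f|ab|9c|fc|cf|17|cf|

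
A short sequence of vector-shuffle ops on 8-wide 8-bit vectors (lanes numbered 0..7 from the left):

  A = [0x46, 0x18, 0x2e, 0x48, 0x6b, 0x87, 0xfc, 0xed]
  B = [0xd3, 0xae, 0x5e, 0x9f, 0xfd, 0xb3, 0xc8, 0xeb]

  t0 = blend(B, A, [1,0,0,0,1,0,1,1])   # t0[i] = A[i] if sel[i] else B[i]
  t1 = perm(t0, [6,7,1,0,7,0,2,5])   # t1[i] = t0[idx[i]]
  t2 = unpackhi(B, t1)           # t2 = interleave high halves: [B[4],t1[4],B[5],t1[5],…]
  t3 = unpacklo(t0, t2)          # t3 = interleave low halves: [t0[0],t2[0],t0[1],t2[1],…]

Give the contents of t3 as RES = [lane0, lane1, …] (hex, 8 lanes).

→ t0 |46|ae|5e|9f|6b|b3|fc|ed|
→ t1 |fc|ed|ae|46|ed|46|5e|b3|
→ t2 |fd|ed|b3|46|c8|5e|eb|b3|
→ t3 |46|fd|ae|ed|5e|b3|9f|46|

RES = [0x46, 0xfd, 0xae, 0xed, 0x5e, 0xb3, 0x9f, 0x46]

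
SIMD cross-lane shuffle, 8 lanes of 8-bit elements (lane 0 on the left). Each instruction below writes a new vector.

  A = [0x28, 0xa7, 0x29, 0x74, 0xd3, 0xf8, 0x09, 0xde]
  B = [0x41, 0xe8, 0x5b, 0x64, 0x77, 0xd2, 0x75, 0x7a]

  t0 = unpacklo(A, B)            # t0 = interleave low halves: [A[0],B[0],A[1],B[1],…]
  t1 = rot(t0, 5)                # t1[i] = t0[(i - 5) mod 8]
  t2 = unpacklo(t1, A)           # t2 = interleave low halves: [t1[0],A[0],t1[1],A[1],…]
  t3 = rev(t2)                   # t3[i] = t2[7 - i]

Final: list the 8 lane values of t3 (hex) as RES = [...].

RES = [ 0x74  0x74  0x29  0x5b  0xa7  0x29  0x28  0xe8 ]

  t0: 28 41 a7 e8 29 5b 74 64
  t1: e8 29 5b 74 64 28 41 a7
  t2: e8 28 29 a7 5b 29 74 74
  t3: 74 74 29 5b a7 29 28 e8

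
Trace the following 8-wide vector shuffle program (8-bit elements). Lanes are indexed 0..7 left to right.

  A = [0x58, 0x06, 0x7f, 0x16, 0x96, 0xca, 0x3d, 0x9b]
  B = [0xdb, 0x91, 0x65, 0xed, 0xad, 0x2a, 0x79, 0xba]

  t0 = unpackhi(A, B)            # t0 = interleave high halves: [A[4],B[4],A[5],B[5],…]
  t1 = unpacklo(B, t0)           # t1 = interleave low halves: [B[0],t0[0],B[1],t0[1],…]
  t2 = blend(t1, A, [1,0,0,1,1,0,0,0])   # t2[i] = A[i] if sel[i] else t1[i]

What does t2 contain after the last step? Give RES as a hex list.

  t0: 96 ad ca 2a 3d 79 9b ba
  t1: db 96 91 ad 65 ca ed 2a
  t2: 58 96 91 16 96 ca ed 2a

RES = [ 0x58  0x96  0x91  0x16  0x96  0xca  0xed  0x2a ]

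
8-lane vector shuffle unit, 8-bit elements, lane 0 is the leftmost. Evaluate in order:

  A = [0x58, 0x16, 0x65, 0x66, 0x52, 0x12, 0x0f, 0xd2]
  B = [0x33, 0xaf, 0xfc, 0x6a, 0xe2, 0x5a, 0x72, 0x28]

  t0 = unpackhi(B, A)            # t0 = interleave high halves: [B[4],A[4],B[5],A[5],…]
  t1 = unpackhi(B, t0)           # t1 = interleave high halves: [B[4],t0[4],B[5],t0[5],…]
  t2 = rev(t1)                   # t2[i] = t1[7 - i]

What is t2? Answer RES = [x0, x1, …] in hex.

→ t0 |e2|52|5a|12|72|0f|28|d2|
→ t1 |e2|72|5a|0f|72|28|28|d2|
→ t2 |d2|28|28|72|0f|5a|72|e2|

RES = [ 0xd2  0x28  0x28  0x72  0x0f  0x5a  0x72  0xe2 ]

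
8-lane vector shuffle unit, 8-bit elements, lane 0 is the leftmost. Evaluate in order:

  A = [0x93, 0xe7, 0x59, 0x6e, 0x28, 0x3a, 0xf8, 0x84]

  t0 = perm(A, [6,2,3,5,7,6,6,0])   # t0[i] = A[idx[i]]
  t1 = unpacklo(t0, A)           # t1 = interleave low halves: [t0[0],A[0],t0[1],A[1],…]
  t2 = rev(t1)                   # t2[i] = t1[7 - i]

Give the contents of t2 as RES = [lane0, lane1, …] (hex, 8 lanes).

→ t0 |f8|59|6e|3a|84|f8|f8|93|
→ t1 |f8|93|59|e7|6e|59|3a|6e|
→ t2 |6e|3a|59|6e|e7|59|93|f8|

RES = [ 0x6e  0x3a  0x59  0x6e  0xe7  0x59  0x93  0xf8 ]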